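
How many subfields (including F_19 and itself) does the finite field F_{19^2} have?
F_{19^2} has 2 subfields

The subfields of F_{p^n} are exactly the fields F_{p^d} for d | n (each is the fixed field of the unique index-d subgroup of Gal(F_{p^n}/F_p) ≅ Z/nZ). The divisors of n = 2 are {1, 2}, giving 2 subfields: F_{19^1}, F_{19^2}.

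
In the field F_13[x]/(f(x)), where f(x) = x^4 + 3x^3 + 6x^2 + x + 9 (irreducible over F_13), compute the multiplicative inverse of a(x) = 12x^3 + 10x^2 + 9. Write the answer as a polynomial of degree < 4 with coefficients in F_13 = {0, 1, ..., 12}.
a(x)^(-1) ≡ 4x^3 + 6x^2 + 10x + 4 (mod f(x))

Since f is irreducible over F_13, F_13[x]/(f) is a field and a(x) ≠ 0 has an inverse. Apply the extended Euclidean algorithm to f(x) and a(x) in F_13[x]: f(x) = (12x)·a(x) + (6x^2 + 10x + 9);  a(x) = (2x + 7)·(6x^2 + 10x + 9) + (3x + 11);  (6x^2 + 10x + 9) = (2x + 9)·(3x + 11) + (1). The last nonzero remainder is the constant 1 = gcd(f, a) in F_13. Back-substituting through the division chain expresses 1 = s(x)·a(x) + t(x)·f(x) with s(x) ≡ 4x^3 + 6x^2 + 10x + 4 (mod f), so a(x)^(-1) ≡ s(x) = 4x^3 + 6x^2 + 10x + 4 (mod f). Check: (12x^3 + 10x^2 + 9)·(4x^3 + 6x^2 + 10x + 4) = 9x^6 + 8x^5 + 11x^4 + 2x^3 + 3x^2 + 12x + 10 ≡ 1 (mod x^4 + 3x^3 + 6x^2 + x + 9).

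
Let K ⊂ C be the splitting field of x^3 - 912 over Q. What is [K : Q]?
[K : Q] = 6

The roots of x^3 - 912 are ∛912, ω∛912, ω^2∛912 where ω = e^(2πi/3) is a primitive cube root of unity, so K = Q(∛912, ω). Now [Q(∛912):Q] = 3 (since 912 is not a perfect cube, x^3 - 912 is irreducible) and [Q(ω):Q] = 2. Both 2 and 3 divide [K:Q], and [K:Q] ≤ 3·2 = 6, so [K:Q] = 6. (Equivalently: Q(∛912) ⊂ R but ω ∉ R, so [K : Q(∛912)] = 2.)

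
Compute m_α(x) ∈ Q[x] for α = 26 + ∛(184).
m_α(x) = x^3 - 78x^2 + 2028x - 17760

Set β = α - 26 = ∛(184), so β^3 = 184. Then (α - 26)^3 - 184 = 0, i.e. α is a root of g(x) = (x - 26)^3 - 184 = x^3 - 78x^2 + 2028x - 17760. Since g(x) = h(x - 26) where h(x) = x^3 - 184, and h is irreducible over Q (because 184 is not a perfect cube, so h has no rational root, and a monic cubic with no rational root is irreducible), g is also irreducible (irreducibility is preserved under the substitution x → x - 26). Hence m_α(x) = x^3 - 78x^2 + 2028x - 17760.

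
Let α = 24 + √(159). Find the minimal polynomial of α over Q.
m_α(x) = x^2 - 48x + 417

From α - 24 = √(159), squaring gives (α - 24)^2 = 159, i.e. α^2 - 48α + 576 = 159, so α^2 - 48α + 417 = 0. The discriminant of x^2 - 48x + 417 is (-48)^2 - 4·(417) = 2304 - 1668 = 636, and 4·(159) is not a perfect square in Q since 159 is squarefree and ≠ 1. Hence x^2 - 48x + 417 is irreducible over Q and is the minimal polynomial of α.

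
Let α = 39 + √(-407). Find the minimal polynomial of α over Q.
m_α(x) = x^2 - 78x + 1928

From α - 39 = √(-407), squaring gives (α - 39)^2 = -407, i.e. α^2 - 78α + 1521 = -407, so α^2 - 78α + 1928 = 0. The discriminant of x^2 - 78x + 1928 is (-78)^2 - 4·(1928) = 6084 - 7712 = -1628, and 4·(-407) is not a perfect square in Q since -407 is squarefree and ≠ 1. Hence x^2 - 78x + 1928 is irreducible over Q and is the minimal polynomial of α.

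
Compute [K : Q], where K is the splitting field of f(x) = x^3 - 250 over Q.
[K : Q] = 6

The roots of x^3 - 250 are ∛250, ω∛250, ω^2∛250 where ω = e^(2πi/3) is a primitive cube root of unity, so K = Q(∛250, ω). Now [Q(∛250):Q] = 3 (since 250 is not a perfect cube, x^3 - 250 is irreducible) and [Q(ω):Q] = 2. Both 2 and 3 divide [K:Q], and [K:Q] ≤ 3·2 = 6, so [K:Q] = 6. (Equivalently: Q(∛250) ⊂ R but ω ∉ R, so [K : Q(∛250)] = 2.)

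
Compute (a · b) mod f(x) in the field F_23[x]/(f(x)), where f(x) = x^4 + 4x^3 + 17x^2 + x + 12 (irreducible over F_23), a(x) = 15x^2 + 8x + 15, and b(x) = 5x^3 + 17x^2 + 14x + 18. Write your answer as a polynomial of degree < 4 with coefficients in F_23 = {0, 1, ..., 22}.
a · b ≡ 17x^3 + 3x^2 + 11x + 8 (mod f(x))

Multiply in F_23[x]: a(x)·b(x) = (15x^2 + 8x + 15)·(5x^3 + 17x^2 + 14x + 18) = 6x^5 + 19x^4 + 7x^3 + 16x^2 + 9x + 17. This has degree ≥ 4, so divide by f(x) over F_23: 6x^5 + 19x^4 + 7x^3 + 16x^2 + 9x + 17 = (6x + 18)·(x^4 + 4x^3 + 17x^2 + x + 12) + (17x^3 + 3x^2 + 11x + 8). Hence a·b ≡ 17x^3 + 3x^2 + 11x + 8 (mod f). (F_23[x]/(f) is a field with 23^4 = 279841 elements since f is irreducible of degree 4.)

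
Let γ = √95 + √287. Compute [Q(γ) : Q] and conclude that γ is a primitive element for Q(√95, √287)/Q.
[Q(γ) : Q] = 4 (equivalently, Q(γ) = Q(√95, √287))

Obviously Q(γ) ⊆ Q(√95, √287), and [Q(√95, √287):Q] = 4 (since 95, 287 are distinct squarefree integers > 1 with 27265 not a perfect square). To show equality we compute the minimal polynomial of γ. From γ = √95 + √287: γ^2 = 95 + 2√(27265) + 287 = 382 + 2√(27265), so γ^2 - 382 = 2√(27265); squaring, (γ^2 - 382)^2 = 4·27265, i.e. γ^4 - 764γ^2 + 145924 - 109060 = 0, i.e. γ^4 - 764γ^2 + 36864 = 0. So γ is a root of x^4 - 764x^2 + 36864. This polynomial is irreducible over Q: it has no rational root (each ±√95 ± √287 is irrational), and any factorization into two quadratics over Q would force √(27265) ∈ Q (pairing opposite roots) or √95, √287 ∈ Q (other pairings), all impossible. Hence [Q(γ):Q] = 4 = [Q(√95, √287):Q], so Q(γ) = Q(√95, √287).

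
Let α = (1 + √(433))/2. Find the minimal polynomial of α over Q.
m_α(x) = x^2 - x - 108

From 2α - 1 = √(433), squaring gives (2α - 1)^2 = 433, i.e. 4α^2 - 4α + 1 = 433, so α^2 - α + (1 - 433)/4 = 0. Since 433 ≡ 1 (mod 4), (1 - 433)/4 = -108 ∈ Z. The polynomial x^2 - x - 108 has discriminant 1 - 4·(-108) = 433, which is not a perfect square in Q (d = 433 is squarefree and ≠ 1), so x^2 - x - 108 is irreducible over Q. It is the minimal polynomial of α.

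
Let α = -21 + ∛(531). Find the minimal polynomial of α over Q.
m_α(x) = x^3 + 63x^2 + 1323x + 8730

Set β = α + 21 = ∛(531), so β^3 = 531. Then (α + 21)^3 - 531 = 0, i.e. α is a root of g(x) = (x + 21)^3 - 531 = x^3 + 63x^2 + 1323x + 8730. Since g(x) = h(x + 21) where h(x) = x^3 - 531, and h is irreducible over Q (because 531 is not a perfect cube, so h has no rational root, and a monic cubic with no rational root is irreducible), g is also irreducible (irreducibility is preserved under the substitution x → x + 21). Hence m_α(x) = x^3 + 63x^2 + 1323x + 8730.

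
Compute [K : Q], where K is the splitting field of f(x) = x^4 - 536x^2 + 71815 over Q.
[K : Q] = 4

Solving the quadratic in x^2: x^2 = (536 ± √(536^2 - 4·71815))/2 = (536 ± √36)/2 = (536 ± 6)/2, giving x^2 = 271 or x^2 = 265. So f(x) = (x^2 - 271)(x^2 - 265) and the roots of f are ±√271, ±√265. Hence the splitting field is K = Q(√271, √265). Since 271 and 265 are distinct squarefree integers > 1, their product 71815 is not a perfect square, so √265 ∉ Q(√271). By the tower law [K:Q] = [Q(√271,√265):Q(√271)] · [Q(√271):Q] = 2 · 2 = 4.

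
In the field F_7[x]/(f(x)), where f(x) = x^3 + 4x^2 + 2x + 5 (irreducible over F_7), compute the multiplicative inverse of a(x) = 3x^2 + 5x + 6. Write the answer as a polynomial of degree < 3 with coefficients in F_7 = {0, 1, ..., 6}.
a(x)^(-1) ≡ 6x (mod f(x))

Since f is irreducible over F_7, F_7[x]/(f) is a field and a(x) ≠ 0 has an inverse. Apply the extended Euclidean algorithm to f(x) and a(x) in F_7[x]: f(x) = (5x)·a(x) + (5). The last nonzero remainder is the constant 5 = gcd(f, a) in F_7. Back-substituting through the division chain expresses 5 = s(x)·a(x) + t(x)·f(x) with s(x) ≡ 2x (mod f), so (2x)·a(x) ≡ 5 (mod f). Multiplying by 5^(-1) ≡ 3 in F_7 gives a(x)^(-1) ≡ 3·(2x) ≡ 6x (mod f). Check: (3x^2 + 5x + 6)·(6x) = 4x^3 + 2x^2 + x ≡ 1 (mod x^3 + 4x^2 + 2x + 5).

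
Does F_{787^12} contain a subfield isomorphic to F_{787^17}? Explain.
No: F_{787^17} is not a subfield of F_{787^12}

F_{p^m} embeds in F_{p^n} iff m | n. Here 17 ∤ 12 (since 12 = 0·17 + 12 with remainder 12 ≠ 0), so F_{787^17} is not a subfield of F_{787^12}. Equivalently: if it were, the tower law would give 17 = [F_{787^17}:F_787] dividing [F_{787^12}:F_787] = 12, contradiction.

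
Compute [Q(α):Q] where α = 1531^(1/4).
[Q(α):Q] = 4

α is a root of x^4 - 1531. By Eisenstein's criterion at the prime p = 1531 (which divides the constant term 1531 but p^2 = 2343961 does not, since 1531 is squarefree), x^4 - 1531 is irreducible over Q. Hence [Q(α):Q] = 4.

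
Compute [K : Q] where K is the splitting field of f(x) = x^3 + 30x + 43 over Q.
[K : Q] = 6

By the rational root test, any rational root of the monic integer polynomial f(x) = x^3 + 30x + 43 must be an integer dividing the constant term 43, i.e. one of ±{1, 43}. Evaluating: f(1) = 74, f(-1) = 12, f(43) = 80840, f(-43) = -80754; none is 0, so f has no rational root and is therefore irreducible over Q (a cubic with no linear factor over a field is irreducible). For an irreducible cubic, the Galois group is A_3 or S_3 according as the discriminant disc(f) = -4a^3 - 27b^2 = -4·(30)^3 - 27·(43)^2 = -157923 is or is not a square in Q. Here disc(f) = -157923 is not a perfect square in Q, so the Galois group of f over Q is not contained in A_3 and must be all of S_3. The splitting field has degree |S_3| = 6 over Q, so [K : Q] = 6.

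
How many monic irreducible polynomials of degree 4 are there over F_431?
There are 8626740840 monic irreducible polynomials of degree 4 over F_431

Each element of F_{431^4} that lies in no proper subfield is a root of exactly one monic irreducible of degree 4 over F_431, and each such polynomial has 4 distinct roots in F_{431^4}. By Möbius inversion the count is N_431(4) = (1/4) Σ_{d|4} μ(4/d) · 431^d = (1/4)(μ(4)·431^1 + μ(2)·431^2 + μ(1)·431^4) = 34506963360/4 = 8626740840.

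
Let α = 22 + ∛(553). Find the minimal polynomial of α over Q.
m_α(x) = x^3 - 66x^2 + 1452x - 11201

Set β = α - 22 = ∛(553), so β^3 = 553. Then (α - 22)^3 - 553 = 0, i.e. α is a root of g(x) = (x - 22)^3 - 553 = x^3 - 66x^2 + 1452x - 11201. Since g(x) = h(x - 22) where h(x) = x^3 - 553, and h is irreducible over Q (because 553 is not a perfect cube, so h has no rational root, and a monic cubic with no rational root is irreducible), g is also irreducible (irreducibility is preserved under the substitution x → x - 22). Hence m_α(x) = x^3 - 66x^2 + 1452x - 11201.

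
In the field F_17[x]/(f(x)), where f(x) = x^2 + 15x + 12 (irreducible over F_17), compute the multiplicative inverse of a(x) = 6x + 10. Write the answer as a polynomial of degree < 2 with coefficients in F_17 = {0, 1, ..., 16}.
a(x)^(-1) ≡ 16x + 15 (mod f(x))

Since f is irreducible over F_17, F_17[x]/(f) is a field and a(x) ≠ 0 has an inverse. Apply the extended Euclidean algorithm to f(x) and a(x) in F_17[x]: f(x) = (3x + 6)·a(x) + (3). The last nonzero remainder is the constant 3 = gcd(f, a) in F_17. Back-substituting through the division chain expresses 3 = s(x)·a(x) + t(x)·f(x) with s(x) ≡ 14x + 11 (mod f), so (14x + 11)·a(x) ≡ 3 (mod f). Multiplying by 3^(-1) ≡ 6 in F_17 gives a(x)^(-1) ≡ 6·(14x + 11) ≡ 16x + 15 (mod f). Check: (6x + 10)·(16x + 15) = 11x^2 + 12x + 14 ≡ 1 (mod x^2 + 15x + 12).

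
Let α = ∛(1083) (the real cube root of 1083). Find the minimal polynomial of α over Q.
m_α(x) = x^3 - 1083

α satisfies α^3 = 1083, so x^3 - 1083 annihilates α. By the rational root test, a rational root p/q (in lowest terms) of x^3 - 1083 would satisfy p^3 = 1083 q^3, forcing q = 1 and p^3 = 1083; but 1083 is not a perfect cube, contradiction. A monic cubic over Q with no rational root is irreducible (any nontrivial factorization would include a linear factor). Hence x^3 - 1083 is the minimal polynomial of α, and in particular [Q(α):Q] = 3.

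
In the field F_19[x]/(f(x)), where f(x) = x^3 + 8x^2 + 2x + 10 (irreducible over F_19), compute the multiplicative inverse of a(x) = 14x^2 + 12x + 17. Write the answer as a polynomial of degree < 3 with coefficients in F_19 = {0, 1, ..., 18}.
a(x)^(-1) ≡ 9x^2 + 18x (mod f(x))

Since f is irreducible over F_19, F_19[x]/(f) is a field and a(x) ≠ 0 has an inverse. Apply the extended Euclidean algorithm to f(x) and a(x) in F_19[x]: f(x) = (15x + 4)·a(x) + (3x + 18);  a(x) = (11x + 14)·(3x + 18) + (12). The last nonzero remainder is the constant 12 = gcd(f, a) in F_19. Back-substituting through the division chain expresses 12 = s(x)·a(x) + t(x)·f(x) with s(x) ≡ 13x^2 + 7x (mod f), so (13x^2 + 7x)·a(x) ≡ 12 (mod f). Multiplying by 12^(-1) ≡ 8 in F_19 gives a(x)^(-1) ≡ 8·(13x^2 + 7x) ≡ 9x^2 + 18x (mod f). Check: (14x^2 + 12x + 17)·(9x^2 + 18x) = 12x^4 + 18x^3 + 8x^2 + 2x ≡ 1 (mod x^3 + 8x^2 + 2x + 10).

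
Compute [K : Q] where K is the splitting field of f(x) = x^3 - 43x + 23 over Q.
[K : Q] = 6

By the rational root test, any rational root of the monic integer polynomial f(x) = x^3 - 43x + 23 must be an integer dividing the constant term 23, i.e. one of ±{1, 23}. Evaluating: f(1) = -19, f(-1) = 65, f(23) = 11201, f(-23) = -11155; none is 0, so f has no rational root and is therefore irreducible over Q (a cubic with no linear factor over a field is irreducible). For an irreducible cubic, the Galois group is A_3 or S_3 according as the discriminant disc(f) = -4a^3 - 27b^2 = -4·(-43)^3 - 27·(23)^2 = 303745 is or is not a square in Q. Here disc(f) = 303745 is not a perfect square in Q, so the Galois group of f over Q is not contained in A_3 and must be all of S_3. The splitting field has degree |S_3| = 6 over Q, so [K : Q] = 6.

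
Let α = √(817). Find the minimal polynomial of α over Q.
m_α(x) = x^2 - 817

α satisfies α^2 - 817 = 0, so x^2 - 817 annihilates α. Since d = 817 is squarefree and ≠ 1, it is not a perfect square in Q, so x^2 - 817 has no rational root and is therefore irreducible over Q (a degree-2 polynomial over a field is irreducible iff it has no root). Hence m_α(x) = x^2 - 817.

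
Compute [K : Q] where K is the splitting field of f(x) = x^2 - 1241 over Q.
[K : Q] = 2

f(x) = x^2 - 1241 factors as (x - √1241)(x + √1241). The splitting field is K = Q(√1241). Since 1241 is squarefree and > 1, it is not a perfect square, so x^2 - 1241 is irreducible over Q and [Q(√1241) : Q] = 2. Hence [K : Q] = 2.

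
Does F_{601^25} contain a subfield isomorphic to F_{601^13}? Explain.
No: F_{601^13} is not a subfield of F_{601^25}

F_{p^m} embeds in F_{p^n} iff m | n. Here 13 ∤ 25 (since 25 = 1·13 + 12 with remainder 12 ≠ 0), so F_{601^13} is not a subfield of F_{601^25}. Equivalently: if it were, the tower law would give 13 = [F_{601^13}:F_601] dividing [F_{601^25}:F_601] = 25, contradiction.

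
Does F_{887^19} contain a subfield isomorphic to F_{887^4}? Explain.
No: F_{887^4} is not a subfield of F_{887^19}

F_{p^m} embeds in F_{p^n} iff m | n. Here 4 ∤ 19 (since 19 = 4·4 + 3 with remainder 3 ≠ 0), so F_{887^4} is not a subfield of F_{887^19}. Equivalently: if it were, the tower law would give 4 = [F_{887^4}:F_887] dividing [F_{887^19}:F_887] = 19, contradiction.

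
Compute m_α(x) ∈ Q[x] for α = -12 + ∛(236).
m_α(x) = x^3 + 36x^2 + 432x + 1492

Set β = α + 12 = ∛(236), so β^3 = 236. Then (α + 12)^3 - 236 = 0, i.e. α is a root of g(x) = (x + 12)^3 - 236 = x^3 + 36x^2 + 432x + 1492. Since g(x) = h(x + 12) where h(x) = x^3 - 236, and h is irreducible over Q (because 236 is not a perfect cube, so h has no rational root, and a monic cubic with no rational root is irreducible), g is also irreducible (irreducibility is preserved under the substitution x → x + 12). Hence m_α(x) = x^3 + 36x^2 + 432x + 1492.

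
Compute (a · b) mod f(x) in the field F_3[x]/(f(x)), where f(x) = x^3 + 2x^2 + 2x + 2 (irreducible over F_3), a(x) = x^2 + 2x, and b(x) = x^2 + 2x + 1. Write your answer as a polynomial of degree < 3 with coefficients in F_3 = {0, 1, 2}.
a · b ≡ 2x^2 + 2x + 2 (mod f(x))

Multiply in F_3[x]: a(x)·b(x) = (x^2 + 2x)·(x^2 + 2x + 1) = x^4 + x^3 + 2x^2 + 2x. This has degree ≥ 3, so divide by f(x) over F_3: x^4 + x^3 + 2x^2 + 2x = (x + 2)·(x^3 + 2x^2 + 2x + 2) + (2x^2 + 2x + 2). Hence a·b ≡ 2x^2 + 2x + 2 (mod f). (F_3[x]/(f) is a field with 3^3 = 27 elements since f is irreducible of degree 3.)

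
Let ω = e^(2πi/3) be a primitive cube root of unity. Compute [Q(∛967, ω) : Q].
[Q(∛967, ω) : Q] = 6

[Q(∛967):Q] = 3 (min poly x^3 - 967, irreducible since 967 is not a perfect cube). [Q(ω):Q] = 2 (min poly x^2 + x + 1). Since Q(∛967) ⊂ R and ω ∉ R, we have ω ∉ Q(∛967), so x^2 + x + 1 remains irreducible over Q(∛967) and [Q(∛967, ω) : Q(∛967)] = 2. By the tower law, [Q(∛967, ω) : Q] = 3 · 2 = 6. (In fact Q(∛967, ω) is the splitting field of x^3 - 967 over Q.)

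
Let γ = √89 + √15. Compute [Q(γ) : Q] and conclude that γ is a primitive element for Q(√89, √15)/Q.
[Q(γ) : Q] = 4 (equivalently, Q(γ) = Q(√89, √15))

Obviously Q(γ) ⊆ Q(√89, √15), and [Q(√89, √15):Q] = 4 (since 89, 15 are distinct squarefree integers > 1 with 1335 not a perfect square). To show equality we compute the minimal polynomial of γ. From γ = √89 + √15: γ^2 = 89 + 2√(1335) + 15 = 104 + 2√(1335), so γ^2 - 104 = 2√(1335); squaring, (γ^2 - 104)^2 = 4·1335, i.e. γ^4 - 208γ^2 + 10816 - 5340 = 0, i.e. γ^4 - 208γ^2 + 5476 = 0. So γ is a root of x^4 - 208x^2 + 5476. This polynomial is irreducible over Q: it has no rational root (each ±√89 ± √15 is irrational), and any factorization into two quadratics over Q would force √(1335) ∈ Q (pairing opposite roots) or √89, √15 ∈ Q (other pairings), all impossible. Hence [Q(γ):Q] = 4 = [Q(√89, √15):Q], so Q(γ) = Q(√89, √15).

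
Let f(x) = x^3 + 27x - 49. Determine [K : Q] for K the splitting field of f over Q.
[K : Q] = 6

By the rational root test, any rational root of the monic integer polynomial f(x) = x^3 + 27x - 49 must be an integer dividing the constant term -49, i.e. one of ±{1, 7, 49}. Evaluating: f(1) = -21, f(-1) = -77, f(7) = 483, f(-7) = -581, f(49) = 118923, f(-49) = -119021; none is 0, so f has no rational root and is therefore irreducible over Q (a cubic with no linear factor over a field is irreducible). For an irreducible cubic, the Galois group is A_3 or S_3 according as the discriminant disc(f) = -4a^3 - 27b^2 = -4·(27)^3 - 27·(-49)^2 = -143559 is or is not a square in Q. Here disc(f) = -143559 is not a perfect square in Q, so the Galois group of f over Q is not contained in A_3 and must be all of S_3. The splitting field has degree |S_3| = 6 over Q, so [K : Q] = 6.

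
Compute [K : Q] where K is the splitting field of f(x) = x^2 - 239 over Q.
[K : Q] = 2

f(x) = x^2 - 239 factors as (x - √239)(x + √239). The splitting field is K = Q(√239). Since 239 is squarefree and > 1, it is not a perfect square, so x^2 - 239 is irreducible over Q and [Q(√239) : Q] = 2. Hence [K : Q] = 2.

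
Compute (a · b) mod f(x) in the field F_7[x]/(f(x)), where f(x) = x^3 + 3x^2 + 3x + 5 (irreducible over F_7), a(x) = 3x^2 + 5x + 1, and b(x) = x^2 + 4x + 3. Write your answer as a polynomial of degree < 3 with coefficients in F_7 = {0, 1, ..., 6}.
a · b ≡ 4x^2 + x + 5 (mod f(x))

Multiply in F_7[x]: a(x)·b(x) = (3x^2 + 5x + 1)·(x^2 + 4x + 3) = 3x^4 + 3x^3 + 2x^2 + 5x + 3. This has degree ≥ 3, so divide by f(x) over F_7: 3x^4 + 3x^3 + 2x^2 + 5x + 3 = (3x + 1)·(x^3 + 3x^2 + 3x + 5) + (4x^2 + x + 5). Hence a·b ≡ 4x^2 + x + 5 (mod f). (F_7[x]/(f) is a field with 7^3 = 343 elements since f is irreducible of degree 3.)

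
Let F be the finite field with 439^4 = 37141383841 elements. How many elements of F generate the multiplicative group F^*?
There are φ(37141383840) = 8813445120 primitive elements

F_q^* is cyclic of order q - 1 = 37141383840. A cyclic group of order m has exactly φ(m) generators. Here m = 37141383840 = 2^5 · 3 · 5 · 11 · 73 · 173 · 557, so the number of primitive elements is φ(37141383840) = 8813445120.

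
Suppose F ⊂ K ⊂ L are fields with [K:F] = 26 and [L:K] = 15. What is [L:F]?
[L:F] = 390

The tower law says that for any tower of field extensions F ⊂ K ⊂ L with finite degrees, [L:F] = [L:K] · [K:F]. Here this gives [L:F] = 15 · 26 = 390.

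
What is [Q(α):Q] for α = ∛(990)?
[Q(α):Q] = 3

The minimal polynomial of α is x^3 - 990, irreducible over Q since 990 is not a perfect cube (so x^3 - 990 has no rational root). Hence [Q(α):Q] = deg(m_α) = 3.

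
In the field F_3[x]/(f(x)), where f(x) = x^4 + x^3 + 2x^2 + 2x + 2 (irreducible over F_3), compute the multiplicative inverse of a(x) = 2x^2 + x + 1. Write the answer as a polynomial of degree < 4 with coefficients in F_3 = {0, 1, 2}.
a(x)^(-1) ≡ x^2 + 2x + 2 (mod f(x))

Since f is irreducible over F_3, F_3[x]/(f) is a field and a(x) ≠ 0 has an inverse. Apply the extended Euclidean algorithm to f(x) and a(x) in F_3[x]: f(x) = (2x^2 + x + 1)·a(x) + (1). The last nonzero remainder is the constant 1 = gcd(f, a) in F_3. Back-substituting through the division chain expresses 1 = s(x)·a(x) + t(x)·f(x) with s(x) ≡ x^2 + 2x + 2 (mod f), so a(x)^(-1) ≡ s(x) = x^2 + 2x + 2 (mod f). Check: (2x^2 + x + 1)·(x^2 + 2x + 2) = 2x^4 + 2x^3 + x^2 + x + 2 ≡ 1 (mod x^4 + x^3 + 2x^2 + 2x + 2).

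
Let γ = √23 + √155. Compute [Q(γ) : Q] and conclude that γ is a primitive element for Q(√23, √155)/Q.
[Q(γ) : Q] = 4 (equivalently, Q(γ) = Q(√23, √155))

Obviously Q(γ) ⊆ Q(√23, √155), and [Q(√23, √155):Q] = 4 (since 23, 155 are distinct squarefree integers > 1 with 3565 not a perfect square). To show equality we compute the minimal polynomial of γ. From γ = √23 + √155: γ^2 = 23 + 2√(3565) + 155 = 178 + 2√(3565), so γ^2 - 178 = 2√(3565); squaring, (γ^2 - 178)^2 = 4·3565, i.e. γ^4 - 356γ^2 + 31684 - 14260 = 0, i.e. γ^4 - 356γ^2 + 17424 = 0. So γ is a root of x^4 - 356x^2 + 17424. This polynomial is irreducible over Q: it has no rational root (each ±√23 ± √155 is irrational), and any factorization into two quadratics over Q would force √(3565) ∈ Q (pairing opposite roots) or √23, √155 ∈ Q (other pairings), all impossible. Hence [Q(γ):Q] = 4 = [Q(√23, √155):Q], so Q(γ) = Q(√23, √155).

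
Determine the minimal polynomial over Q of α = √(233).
m_α(x) = x^2 - 233

α satisfies α^2 - 233 = 0, so x^2 - 233 annihilates α. Since d = 233 is squarefree and ≠ 1, it is not a perfect square in Q, so x^2 - 233 has no rational root and is therefore irreducible over Q (a degree-2 polynomial over a field is irreducible iff it has no root). Hence m_α(x) = x^2 - 233.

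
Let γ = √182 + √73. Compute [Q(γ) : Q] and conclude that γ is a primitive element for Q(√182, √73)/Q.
[Q(γ) : Q] = 4 (equivalently, Q(γ) = Q(√182, √73))

Obviously Q(γ) ⊆ Q(√182, √73), and [Q(√182, √73):Q] = 4 (since 182, 73 are distinct squarefree integers > 1 with 13286 not a perfect square). To show equality we compute the minimal polynomial of γ. From γ = √182 + √73: γ^2 = 182 + 2√(13286) + 73 = 255 + 2√(13286), so γ^2 - 255 = 2√(13286); squaring, (γ^2 - 255)^2 = 4·13286, i.e. γ^4 - 510γ^2 + 65025 - 53144 = 0, i.e. γ^4 - 510γ^2 + 11881 = 0. So γ is a root of x^4 - 510x^2 + 11881. This polynomial is irreducible over Q: it has no rational root (each ±√182 ± √73 is irrational), and any factorization into two quadratics over Q would force √(13286) ∈ Q (pairing opposite roots) or √182, √73 ∈ Q (other pairings), all impossible. Hence [Q(γ):Q] = 4 = [Q(√182, √73):Q], so Q(γ) = Q(√182, √73).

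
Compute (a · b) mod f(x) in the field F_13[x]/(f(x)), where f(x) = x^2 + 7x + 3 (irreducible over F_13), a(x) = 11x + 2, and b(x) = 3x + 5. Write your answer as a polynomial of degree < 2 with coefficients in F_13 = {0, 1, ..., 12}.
a · b ≡ 12x + 2 (mod f(x))

Multiply in F_13[x]: a(x)·b(x) = (11x + 2)·(3x + 5) = 7x^2 + 9x + 10. This has degree ≥ 2, so divide by f(x) over F_13: 7x^2 + 9x + 10 = (7)·(x^2 + 7x + 3) + (12x + 2). Hence a·b ≡ 12x + 2 (mod f). (F_13[x]/(f) is a field with 13^2 = 169 elements since f is irreducible of degree 2.)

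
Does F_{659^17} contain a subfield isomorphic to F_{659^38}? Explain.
No: F_{659^38} is not a subfield of F_{659^17}

F_{p^m} embeds in F_{p^n} iff m | n. Here 38 ∤ 17 (since 17 = 0·38 + 17 with remainder 17 ≠ 0), so F_{659^38} is not a subfield of F_{659^17}. Equivalently: if it were, the tower law would give 38 = [F_{659^38}:F_659] dividing [F_{659^17}:F_659] = 17, contradiction.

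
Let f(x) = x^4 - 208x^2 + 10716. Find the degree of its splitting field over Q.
[K : Q] = 4

Solving the quadratic in x^2: x^2 = (208 ± √(208^2 - 4·10716))/2 = (208 ± √400)/2 = (208 ± 20)/2, giving x^2 = 114 or x^2 = 94. So f(x) = (x^2 - 114)(x^2 - 94) and the roots of f are ±√114, ±√94. Hence the splitting field is K = Q(√114, √94). Since 114 and 94 are distinct squarefree integers > 1, their product 10716 is not a perfect square, so √94 ∉ Q(√114). By the tower law [K:Q] = [Q(√114,√94):Q(√114)] · [Q(√114):Q] = 2 · 2 = 4.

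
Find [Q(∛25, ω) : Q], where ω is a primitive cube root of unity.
[Q(∛25, ω) : Q] = 6

[Q(∛25):Q] = 3 (min poly x^3 - 25, irreducible since 25 is not a perfect cube). [Q(ω):Q] = 2 (min poly x^2 + x + 1). Since Q(∛25) ⊂ R and ω ∉ R, we have ω ∉ Q(∛25), so x^2 + x + 1 remains irreducible over Q(∛25) and [Q(∛25, ω) : Q(∛25)] = 2. By the tower law, [Q(∛25, ω) : Q] = 3 · 2 = 6. (In fact Q(∛25, ω) is the splitting field of x^3 - 25 over Q.)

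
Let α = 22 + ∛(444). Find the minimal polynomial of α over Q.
m_α(x) = x^3 - 66x^2 + 1452x - 11092

Set β = α - 22 = ∛(444), so β^3 = 444. Then (α - 22)^3 - 444 = 0, i.e. α is a root of g(x) = (x - 22)^3 - 444 = x^3 - 66x^2 + 1452x - 11092. Since g(x) = h(x - 22) where h(x) = x^3 - 444, and h is irreducible over Q (because 444 is not a perfect cube, so h has no rational root, and a monic cubic with no rational root is irreducible), g is also irreducible (irreducibility is preserved under the substitution x → x - 22). Hence m_α(x) = x^3 - 66x^2 + 1452x - 11092.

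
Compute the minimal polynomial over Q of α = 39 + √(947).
m_α(x) = x^2 - 78x + 574

From α - 39 = √(947), squaring gives (α - 39)^2 = 947, i.e. α^2 - 78α + 1521 = 947, so α^2 - 78α + 574 = 0. The discriminant of x^2 - 78x + 574 is (-78)^2 - 4·(574) = 6084 - 2296 = 3788, and 4·(947) is not a perfect square in Q since 947 is squarefree and ≠ 1. Hence x^2 - 78x + 574 is irreducible over Q and is the minimal polynomial of α.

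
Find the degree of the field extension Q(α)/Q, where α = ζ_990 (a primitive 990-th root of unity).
[Q(α):Q] = 240

The minimal polynomial of ζ_990 over Q is the 990-th cyclotomic polynomial Φ_990(x), which is irreducible over Q and has degree φ(990) = 240. Hence [Q(α):Q] = φ(990) = 240.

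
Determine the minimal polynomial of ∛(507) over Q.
m_α(x) = x^3 - 507

α satisfies α^3 = 507, so x^3 - 507 annihilates α. By the rational root test, a rational root p/q (in lowest terms) of x^3 - 507 would satisfy p^3 = 507 q^3, forcing q = 1 and p^3 = 507; but 507 is not a perfect cube, contradiction. A monic cubic over Q with no rational root is irreducible (any nontrivial factorization would include a linear factor). Hence x^3 - 507 is the minimal polynomial of α, and in particular [Q(α):Q] = 3.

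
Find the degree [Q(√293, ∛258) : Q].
[Q(√293, ∛258) : Q] = 6

Let L = Q(√293, ∛258). Since Q(√293) ⊂ L and [Q(√293):Q] = 2, the tower law gives 2 | [L:Q]. Likewise Q(∛258) ⊂ L with [Q(∛258):Q] = 3 (because 258 is not a perfect cube), so 3 | [L:Q]. As gcd(2,3) = 1, [L:Q] is divisible by 6. Conversely L is generated over Q by √293 and ∛258, so [L:Q] ≤ 2·3 = 6. Therefore [Q(√293, ∛258) : Q] = 6.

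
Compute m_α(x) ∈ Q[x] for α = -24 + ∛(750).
m_α(x) = x^3 + 72x^2 + 1728x + 13074

Set β = α + 24 = ∛(750), so β^3 = 750. Then (α + 24)^3 - 750 = 0, i.e. α is a root of g(x) = (x + 24)^3 - 750 = x^3 + 72x^2 + 1728x + 13074. Since g(x) = h(x + 24) where h(x) = x^3 - 750, and h is irreducible over Q (because 750 is not a perfect cube, so h has no rational root, and a monic cubic with no rational root is irreducible), g is also irreducible (irreducibility is preserved under the substitution x → x + 24). Hence m_α(x) = x^3 + 72x^2 + 1728x + 13074.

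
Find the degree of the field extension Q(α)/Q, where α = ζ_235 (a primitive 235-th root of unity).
[Q(α):Q] = 184

The minimal polynomial of ζ_235 over Q is the 235-th cyclotomic polynomial Φ_235(x), which is irreducible over Q and has degree φ(235) = 184. Hence [Q(α):Q] = φ(235) = 184.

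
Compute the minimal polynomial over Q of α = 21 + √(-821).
m_α(x) = x^2 - 42x + 1262

From α - 21 = √(-821), squaring gives (α - 21)^2 = -821, i.e. α^2 - 42α + 441 = -821, so α^2 - 42α + 1262 = 0. The discriminant of x^2 - 42x + 1262 is (-42)^2 - 4·(1262) = 1764 - 5048 = -3284, and 4·(-821) is not a perfect square in Q since -821 is squarefree and ≠ 1. Hence x^2 - 42x + 1262 is irreducible over Q and is the minimal polynomial of α.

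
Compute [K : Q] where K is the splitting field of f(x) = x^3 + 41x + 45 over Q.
[K : Q] = 6

By the rational root test, any rational root of the monic integer polynomial f(x) = x^3 + 41x + 45 must be an integer dividing the constant term 45, i.e. one of ±{1, 3, 5, 9, 15, 45}. Evaluating: f(1) = 87, f(-1) = 3, f(3) = 195, f(-3) = -105, f(5) = 375, f(-5) = -285, f(9) = 1143, f(-9) = -1053, f(15) = 4035, f(-15) = -3945, f(45) = 93015, f(-45) = -92925; none is 0, so f has no rational root and is therefore irreducible over Q (a cubic with no linear factor over a field is irreducible). For an irreducible cubic, the Galois group is A_3 or S_3 according as the discriminant disc(f) = -4a^3 - 27b^2 = -4·(41)^3 - 27·(45)^2 = -330359 is or is not a square in Q. Here disc(f) = -330359 is not a perfect square in Q, so the Galois group of f over Q is not contained in A_3 and must be all of S_3. The splitting field has degree |S_3| = 6 over Q, so [K : Q] = 6.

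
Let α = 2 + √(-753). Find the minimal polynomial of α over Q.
m_α(x) = x^2 - 4x + 757

From α - 2 = √(-753), squaring gives (α - 2)^2 = -753, i.e. α^2 - 4α + 4 = -753, so α^2 - 4α + 757 = 0. The discriminant of x^2 - 4x + 757 is (-4)^2 - 4·(757) = 16 - 3028 = -3012, and 4·(-753) is not a perfect square in Q since -753 is squarefree and ≠ 1. Hence x^2 - 4x + 757 is irreducible over Q and is the minimal polynomial of α.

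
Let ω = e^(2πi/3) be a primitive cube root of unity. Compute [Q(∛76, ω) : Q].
[Q(∛76, ω) : Q] = 6

[Q(∛76):Q] = 3 (min poly x^3 - 76, irreducible since 76 is not a perfect cube). [Q(ω):Q] = 2 (min poly x^2 + x + 1). Since Q(∛76) ⊂ R and ω ∉ R, we have ω ∉ Q(∛76), so x^2 + x + 1 remains irreducible over Q(∛76) and [Q(∛76, ω) : Q(∛76)] = 2. By the tower law, [Q(∛76, ω) : Q] = 3 · 2 = 6. (In fact Q(∛76, ω) is the splitting field of x^3 - 76 over Q.)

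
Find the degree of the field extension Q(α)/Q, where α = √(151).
[Q(α):Q] = 2

[Q(α):Q] equals the degree of the minimal polynomial of α. Here α^2 = 151 and x^2 - 151 is irreducible (d = 151 is squarefree, ≠ 1, hence not a square), so deg(m_α) = 2. Thus [Q(α):Q] = 2.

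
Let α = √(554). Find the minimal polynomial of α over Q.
m_α(x) = x^2 - 554

α satisfies α^2 - 554 = 0, so x^2 - 554 annihilates α. Since d = 554 is squarefree and ≠ 1, it is not a perfect square in Q, so x^2 - 554 has no rational root and is therefore irreducible over Q (a degree-2 polynomial over a field is irreducible iff it has no root). Hence m_α(x) = x^2 - 554.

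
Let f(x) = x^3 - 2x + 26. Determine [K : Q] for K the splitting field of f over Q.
[K : Q] = 6

By the rational root test, any rational root of the monic integer polynomial f(x) = x^3 - 2x + 26 must be an integer dividing the constant term 26, i.e. one of ±{1, 2, 13, 26}. Evaluating: f(1) = 25, f(-1) = 27, f(2) = 30, f(-2) = 22, f(13) = 2197, f(-13) = -2145, f(26) = 17550, f(-26) = -17498; none is 0, so f has no rational root and is therefore irreducible over Q (a cubic with no linear factor over a field is irreducible). For an irreducible cubic, the Galois group is A_3 or S_3 according as the discriminant disc(f) = -4a^3 - 27b^2 = -4·(-2)^3 - 27·(26)^2 = -18220 is or is not a square in Q. Here disc(f) = -18220 is not a perfect square in Q, so the Galois group of f over Q is not contained in A_3 and must be all of S_3. The splitting field has degree |S_3| = 6 over Q, so [K : Q] = 6.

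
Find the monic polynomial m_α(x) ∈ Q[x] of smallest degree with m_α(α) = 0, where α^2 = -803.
m_α(x) = x^2 + 803

α satisfies α^2 + 803 = 0, so x^2 + 803 annihilates α. Since d = -803 is squarefree and ≠ 1, it is not a perfect square in Q, so x^2 + 803 has no rational root and is therefore irreducible over Q (a degree-2 polynomial over a field is irreducible iff it has no root). Hence m_α(x) = x^2 + 803.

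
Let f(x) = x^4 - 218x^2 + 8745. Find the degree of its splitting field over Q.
[K : Q] = 4

Solving the quadratic in x^2: x^2 = (218 ± √(218^2 - 4·8745))/2 = (218 ± √12544)/2 = (218 ± 112)/2, giving x^2 = 165 or x^2 = 53. So f(x) = (x^2 - 165)(x^2 - 53) and the roots of f are ±√165, ±√53. Hence the splitting field is K = Q(√165, √53). Since 165 and 53 are distinct squarefree integers > 1, their product 8745 is not a perfect square, so √53 ∉ Q(√165). By the tower law [K:Q] = [Q(√165,√53):Q(√165)] · [Q(√165):Q] = 2 · 2 = 4.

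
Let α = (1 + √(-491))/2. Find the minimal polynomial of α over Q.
m_α(x) = x^2 - x + 123

From 2α - 1 = √(-491), squaring gives (2α - 1)^2 = -491, i.e. 4α^2 - 4α + 1 = -491, so α^2 - α + (1 + 491)/4 = 0. Since -491 ≡ 1 (mod 4), (1 + 491)/4 = 123 ∈ Z. The polynomial x^2 - x + 123 has discriminant 1 - 4·(123) = -491, which is not a perfect square in Q (d = -491 is squarefree and ≠ 1), so x^2 - x + 123 is irreducible over Q. It is the minimal polynomial of α.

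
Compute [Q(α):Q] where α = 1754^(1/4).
[Q(α):Q] = 4

α is a root of x^4 - 1754. By Eisenstein's criterion at the prime p = 2 (which divides the constant term 1754 but p^2 = 4 does not, since 1754 is squarefree), x^4 - 1754 is irreducible over Q. Hence [Q(α):Q] = 4.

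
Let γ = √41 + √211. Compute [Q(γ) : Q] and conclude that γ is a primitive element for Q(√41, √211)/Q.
[Q(γ) : Q] = 4 (equivalently, Q(γ) = Q(√41, √211))

Obviously Q(γ) ⊆ Q(√41, √211), and [Q(√41, √211):Q] = 4 (since 41, 211 are distinct squarefree integers > 1 with 8651 not a perfect square). To show equality we compute the minimal polynomial of γ. From γ = √41 + √211: γ^2 = 41 + 2√(8651) + 211 = 252 + 2√(8651), so γ^2 - 252 = 2√(8651); squaring, (γ^2 - 252)^2 = 4·8651, i.e. γ^4 - 504γ^2 + 63504 - 34604 = 0, i.e. γ^4 - 504γ^2 + 28900 = 0. So γ is a root of x^4 - 504x^2 + 28900. This polynomial is irreducible over Q: it has no rational root (each ±√41 ± √211 is irrational), and any factorization into two quadratics over Q would force √(8651) ∈ Q (pairing opposite roots) or √41, √211 ∈ Q (other pairings), all impossible. Hence [Q(γ):Q] = 4 = [Q(√41, √211):Q], so Q(γ) = Q(√41, √211).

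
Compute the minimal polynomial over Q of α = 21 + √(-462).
m_α(x) = x^2 - 42x + 903

From α - 21 = √(-462), squaring gives (α - 21)^2 = -462, i.e. α^2 - 42α + 441 = -462, so α^2 - 42α + 903 = 0. The discriminant of x^2 - 42x + 903 is (-42)^2 - 4·(903) = 1764 - 3612 = -1848, and 4·(-462) is not a perfect square in Q since -462 is squarefree and ≠ 1. Hence x^2 - 42x + 903 is irreducible over Q and is the minimal polynomial of α.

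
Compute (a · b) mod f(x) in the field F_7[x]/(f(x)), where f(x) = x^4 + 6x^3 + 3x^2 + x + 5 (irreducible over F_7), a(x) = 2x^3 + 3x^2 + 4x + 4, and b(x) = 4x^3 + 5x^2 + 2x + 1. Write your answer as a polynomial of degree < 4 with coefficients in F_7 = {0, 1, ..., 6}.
a · b ≡ x^3 + 6x^2 + 3x + 2 (mod f(x))

Multiply in F_7[x]: a(x)·b(x) = (2x^3 + 3x^2 + 4x + 4)·(4x^3 + 5x^2 + 2x + 1) = x^6 + x^5 + 2x^3 + 3x^2 + 5x + 4. This has degree ≥ 4, so divide by f(x) over F_7: x^6 + x^5 + 2x^3 + 3x^2 + 5x + 4 = (x^2 + 2x + 6)·(x^4 + 6x^3 + 3x^2 + x + 5) + (x^3 + 6x^2 + 3x + 2). Hence a·b ≡ x^3 + 6x^2 + 3x + 2 (mod f). (F_7[x]/(f) is a field with 7^4 = 2401 elements since f is irreducible of degree 4.)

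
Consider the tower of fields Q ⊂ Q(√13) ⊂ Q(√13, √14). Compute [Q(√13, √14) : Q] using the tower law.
[Q(√13, √14) : Q] = 4

[Q(√13):Q] = 2 (min poly x^2 - 13, irreducible since 13 is squarefree > 1). For the top step, suppose √14 ∈ Q(√13), say √14 = c + d√13 with c, d ∈ Q. Squaring: 14 = c^2 + 13d^2 + 2cd√13. Since √13 ∉ Q this forces 2cd = 0. If d = 0 then √14 = c ∈ Q, contradicting 14 squarefree > 1. If c = 0 then 14 = 13d^2, so 13·14 = (13d)^2 is a perfect square in Q — but 13·14 = 182 is not a perfect square (since 13 and 14 are distinct squarefree integers). Contradiction. Hence √14 ∉ Q(√13), so x^2 - 14 stays irreducible over Q(√13) and [Q(√13, √14) : Q(√13)] = 2. By the tower law, [Q(√13, √14) : Q] = 2 · 2 = 4.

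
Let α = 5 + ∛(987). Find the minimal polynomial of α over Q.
m_α(x) = x^3 - 15x^2 + 75x - 1112

Set β = α - 5 = ∛(987), so β^3 = 987. Then (α - 5)^3 - 987 = 0, i.e. α is a root of g(x) = (x - 5)^3 - 987 = x^3 - 15x^2 + 75x - 1112. Since g(x) = h(x - 5) where h(x) = x^3 - 987, and h is irreducible over Q (because 987 is not a perfect cube, so h has no rational root, and a monic cubic with no rational root is irreducible), g is also irreducible (irreducibility is preserved under the substitution x → x - 5). Hence m_α(x) = x^3 - 15x^2 + 75x - 1112.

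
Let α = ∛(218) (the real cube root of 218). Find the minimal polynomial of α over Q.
m_α(x) = x^3 - 218

α satisfies α^3 = 218, so x^3 - 218 annihilates α. By the rational root test, a rational root p/q (in lowest terms) of x^3 - 218 would satisfy p^3 = 218 q^3, forcing q = 1 and p^3 = 218; but 218 is not a perfect cube, contradiction. A monic cubic over Q with no rational root is irreducible (any nontrivial factorization would include a linear factor). Hence x^3 - 218 is the minimal polynomial of α, and in particular [Q(α):Q] = 3.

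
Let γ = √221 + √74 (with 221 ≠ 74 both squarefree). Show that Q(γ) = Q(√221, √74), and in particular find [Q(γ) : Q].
[Q(γ) : Q] = 4 (equivalently, Q(γ) = Q(√221, √74))

Obviously Q(γ) ⊆ Q(√221, √74), and [Q(√221, √74):Q] = 4 (since 221, 74 are distinct squarefree integers > 1 with 16354 not a perfect square). To show equality we compute the minimal polynomial of γ. From γ = √221 + √74: γ^2 = 221 + 2√(16354) + 74 = 295 + 2√(16354), so γ^2 - 295 = 2√(16354); squaring, (γ^2 - 295)^2 = 4·16354, i.e. γ^4 - 590γ^2 + 87025 - 65416 = 0, i.e. γ^4 - 590γ^2 + 21609 = 0. So γ is a root of x^4 - 590x^2 + 21609. This polynomial is irreducible over Q: it has no rational root (each ±√221 ± √74 is irrational), and any factorization into two quadratics over Q would force √(16354) ∈ Q (pairing opposite roots) or √221, √74 ∈ Q (other pairings), all impossible. Hence [Q(γ):Q] = 4 = [Q(√221, √74):Q], so Q(γ) = Q(√221, √74).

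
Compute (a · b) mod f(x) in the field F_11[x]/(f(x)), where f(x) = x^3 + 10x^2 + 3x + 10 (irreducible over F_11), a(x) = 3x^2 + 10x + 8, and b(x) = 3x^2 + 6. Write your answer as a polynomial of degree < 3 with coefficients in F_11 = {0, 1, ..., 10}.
a · b ≡ 10x^2 + 7x + 10 (mod f(x))

Multiply in F_11[x]: a(x)·b(x) = (3x^2 + 10x + 8)·(3x^2 + 6) = 9x^4 + 8x^3 + 9x^2 + 5x + 4. This has degree ≥ 3, so divide by f(x) over F_11: 9x^4 + 8x^3 + 9x^2 + 5x + 4 = (9x + 6)·(x^3 + 10x^2 + 3x + 10) + (10x^2 + 7x + 10). Hence a·b ≡ 10x^2 + 7x + 10 (mod f). (F_11[x]/(f) is a field with 11^3 = 1331 elements since f is irreducible of degree 3.)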